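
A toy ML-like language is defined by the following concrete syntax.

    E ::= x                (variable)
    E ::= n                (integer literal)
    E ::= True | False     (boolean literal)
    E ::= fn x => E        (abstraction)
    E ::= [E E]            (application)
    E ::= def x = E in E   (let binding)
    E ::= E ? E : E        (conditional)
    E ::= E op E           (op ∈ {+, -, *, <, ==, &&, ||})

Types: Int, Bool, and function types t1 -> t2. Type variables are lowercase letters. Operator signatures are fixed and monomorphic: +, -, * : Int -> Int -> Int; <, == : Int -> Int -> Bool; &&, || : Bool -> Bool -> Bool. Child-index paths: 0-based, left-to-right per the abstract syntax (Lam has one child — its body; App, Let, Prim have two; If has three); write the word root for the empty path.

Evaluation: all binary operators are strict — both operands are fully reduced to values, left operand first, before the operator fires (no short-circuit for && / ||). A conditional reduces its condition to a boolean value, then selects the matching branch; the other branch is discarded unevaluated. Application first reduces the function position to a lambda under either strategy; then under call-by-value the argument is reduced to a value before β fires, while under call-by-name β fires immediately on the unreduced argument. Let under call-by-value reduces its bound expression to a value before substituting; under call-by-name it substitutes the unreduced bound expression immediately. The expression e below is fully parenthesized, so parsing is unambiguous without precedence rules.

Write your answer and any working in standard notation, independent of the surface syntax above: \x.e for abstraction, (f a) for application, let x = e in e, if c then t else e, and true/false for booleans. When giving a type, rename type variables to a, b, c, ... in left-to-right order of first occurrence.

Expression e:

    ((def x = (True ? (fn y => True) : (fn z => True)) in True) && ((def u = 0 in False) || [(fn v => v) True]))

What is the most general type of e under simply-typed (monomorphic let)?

Working:
  unify Bool ~ Bool
\y._ : a -> Bool
\z._ : b -> Bool
  unify a -> Bool ~ b -> Bool
  unify a ~ b
  unify Bool ~ Bool
let x : b -> Bool
  unify Bool ~ Bool
let u : Int
  unify Bool ~ Bool
v : c
\v._ : c -> c
  unify c -> c ~ Bool -> d
  unify c ~ Bool
  unify Bool ~ d
_ _ : Bool
  unify Bool ~ Bool
  unify Bool ~ Bool

Answer: Bool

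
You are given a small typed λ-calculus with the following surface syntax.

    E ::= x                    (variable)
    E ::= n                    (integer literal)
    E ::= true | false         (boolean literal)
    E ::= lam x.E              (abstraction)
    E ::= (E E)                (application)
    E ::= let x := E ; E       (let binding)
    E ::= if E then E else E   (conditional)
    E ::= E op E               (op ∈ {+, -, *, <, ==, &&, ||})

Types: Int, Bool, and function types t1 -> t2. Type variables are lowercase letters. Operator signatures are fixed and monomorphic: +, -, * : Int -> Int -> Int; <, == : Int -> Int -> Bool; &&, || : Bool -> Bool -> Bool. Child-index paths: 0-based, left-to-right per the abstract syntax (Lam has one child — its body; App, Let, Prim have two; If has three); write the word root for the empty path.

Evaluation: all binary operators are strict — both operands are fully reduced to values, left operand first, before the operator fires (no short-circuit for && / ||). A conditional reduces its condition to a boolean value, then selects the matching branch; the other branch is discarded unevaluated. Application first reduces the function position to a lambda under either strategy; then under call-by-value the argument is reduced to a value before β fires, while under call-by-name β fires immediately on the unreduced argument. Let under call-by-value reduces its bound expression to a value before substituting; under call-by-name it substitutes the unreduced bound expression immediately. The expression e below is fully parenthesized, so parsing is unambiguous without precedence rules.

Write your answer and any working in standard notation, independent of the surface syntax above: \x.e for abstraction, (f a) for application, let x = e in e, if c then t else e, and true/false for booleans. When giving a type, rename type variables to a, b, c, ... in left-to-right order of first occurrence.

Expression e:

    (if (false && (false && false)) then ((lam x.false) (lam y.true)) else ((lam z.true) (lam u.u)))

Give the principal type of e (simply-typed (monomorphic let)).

Trace:
  unify Bool ~ Bool
  unify Bool ~ Bool
  unify Bool ~ Bool
  unify Bool ~ Bool
  unify Bool ~ Bool
\x._ : a -> Bool
\y._ : b -> Bool
  unify a -> Bool ~ (b -> Bool) -> c
  unify a ~ b -> Bool
  unify Bool ~ c
_ _ : Bool
\z._ : d -> Bool
u : e
\u._ : e -> e
  unify d -> Bool ~ (e -> e) -> f
  unify d ~ e -> e
  unify Bool ~ f
_ _ : Bool
  unify Bool ~ Bool

Answer: Bool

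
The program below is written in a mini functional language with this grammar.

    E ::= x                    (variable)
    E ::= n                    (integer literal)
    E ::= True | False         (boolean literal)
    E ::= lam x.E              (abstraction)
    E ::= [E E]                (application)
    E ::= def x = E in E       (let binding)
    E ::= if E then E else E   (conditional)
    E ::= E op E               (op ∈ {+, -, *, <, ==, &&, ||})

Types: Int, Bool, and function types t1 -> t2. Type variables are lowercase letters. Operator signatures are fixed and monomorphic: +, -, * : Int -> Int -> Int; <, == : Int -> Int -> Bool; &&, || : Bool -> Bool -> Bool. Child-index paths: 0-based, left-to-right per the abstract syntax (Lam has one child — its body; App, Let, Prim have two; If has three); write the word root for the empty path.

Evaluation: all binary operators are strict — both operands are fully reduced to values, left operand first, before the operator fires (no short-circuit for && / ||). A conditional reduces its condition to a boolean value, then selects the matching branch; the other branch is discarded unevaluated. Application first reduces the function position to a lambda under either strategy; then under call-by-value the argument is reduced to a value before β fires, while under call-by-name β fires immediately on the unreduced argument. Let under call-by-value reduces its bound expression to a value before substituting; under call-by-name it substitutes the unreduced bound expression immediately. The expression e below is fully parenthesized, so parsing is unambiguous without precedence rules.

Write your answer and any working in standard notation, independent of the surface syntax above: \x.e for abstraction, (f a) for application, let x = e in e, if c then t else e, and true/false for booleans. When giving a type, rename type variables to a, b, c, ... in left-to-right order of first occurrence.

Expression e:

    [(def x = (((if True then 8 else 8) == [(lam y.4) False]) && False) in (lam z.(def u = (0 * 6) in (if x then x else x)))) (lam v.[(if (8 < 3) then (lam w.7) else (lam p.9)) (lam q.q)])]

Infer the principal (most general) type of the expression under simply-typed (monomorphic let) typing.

Derivation:
  unify Bool ~ Bool
  unify Int ~ Int
  unify Int ~ Int
\y._ : a -> Int
  unify a -> Int ~ Bool -> b
  unify a ~ Bool
  unify Int ~ b
_ _ : Int
  unify Int ~ Int
  unify Bool ~ Bool
  unify Bool ~ Bool
let x : Bool
  unify Int ~ Int
  unify Int ~ Int
let u : Int
x : Bool
  unify Bool ~ Bool
x : Bool
x : Bool
  unify Bool ~ Bool
\z._ : c -> Bool
  unify Int ~ Int
  unify Int ~ Int
  unify Bool ~ Bool
\w._ : e -> Int
\p._ : f -> Int
  unify e -> Int ~ f -> Int
  unify e ~ f
  unify Int ~ Int
q : g
\q._ : g -> g
  unify f -> Int ~ (g -> g) -> h
  unify f ~ g -> g
  unify Int ~ h
_ _ : Int
\v._ : d -> Int
  unify c -> Bool ~ (d -> Int) -> i
  unify c ~ d -> Int
  unify Bool ~ i
_ _ : Bool

Answer: Bool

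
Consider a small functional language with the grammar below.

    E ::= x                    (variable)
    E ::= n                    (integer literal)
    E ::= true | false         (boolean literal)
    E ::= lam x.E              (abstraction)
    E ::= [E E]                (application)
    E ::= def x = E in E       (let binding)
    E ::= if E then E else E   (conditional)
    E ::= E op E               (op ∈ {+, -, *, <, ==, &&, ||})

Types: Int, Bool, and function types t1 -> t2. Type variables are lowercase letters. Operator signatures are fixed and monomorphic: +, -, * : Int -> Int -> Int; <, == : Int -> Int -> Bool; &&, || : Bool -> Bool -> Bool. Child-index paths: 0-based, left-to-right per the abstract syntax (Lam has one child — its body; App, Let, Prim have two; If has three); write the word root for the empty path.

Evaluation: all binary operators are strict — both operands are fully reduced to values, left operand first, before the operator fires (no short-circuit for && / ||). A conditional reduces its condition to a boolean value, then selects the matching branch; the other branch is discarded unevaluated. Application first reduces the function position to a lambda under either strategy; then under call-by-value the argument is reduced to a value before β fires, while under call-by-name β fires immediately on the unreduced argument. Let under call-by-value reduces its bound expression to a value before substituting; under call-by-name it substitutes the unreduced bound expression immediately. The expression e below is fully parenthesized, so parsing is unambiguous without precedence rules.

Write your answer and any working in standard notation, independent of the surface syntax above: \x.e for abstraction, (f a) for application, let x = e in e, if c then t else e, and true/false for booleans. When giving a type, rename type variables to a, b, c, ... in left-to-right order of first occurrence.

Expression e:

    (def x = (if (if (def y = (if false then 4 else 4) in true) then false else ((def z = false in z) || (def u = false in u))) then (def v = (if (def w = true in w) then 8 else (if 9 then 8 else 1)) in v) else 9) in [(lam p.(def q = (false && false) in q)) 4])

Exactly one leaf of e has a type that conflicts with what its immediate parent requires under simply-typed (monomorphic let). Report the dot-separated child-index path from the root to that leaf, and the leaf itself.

Working:
  unify Bool ~ Bool
  unify Int ~ Int
let y : Int
  unify Bool ~ Bool
let z : Bool
z : Bool
  unify Bool ~ Bool
let u : Bool
u : Bool
  unify Bool ~ Bool
  unify Bool ~ Bool
  unify Bool ~ Bool
let w : Bool
w : Bool
  unify Bool ~ Bool
  unify Int ~ Bool
  FAIL: mismatch Int ~ Bool

Answer: 0.1.0.2.0 : 9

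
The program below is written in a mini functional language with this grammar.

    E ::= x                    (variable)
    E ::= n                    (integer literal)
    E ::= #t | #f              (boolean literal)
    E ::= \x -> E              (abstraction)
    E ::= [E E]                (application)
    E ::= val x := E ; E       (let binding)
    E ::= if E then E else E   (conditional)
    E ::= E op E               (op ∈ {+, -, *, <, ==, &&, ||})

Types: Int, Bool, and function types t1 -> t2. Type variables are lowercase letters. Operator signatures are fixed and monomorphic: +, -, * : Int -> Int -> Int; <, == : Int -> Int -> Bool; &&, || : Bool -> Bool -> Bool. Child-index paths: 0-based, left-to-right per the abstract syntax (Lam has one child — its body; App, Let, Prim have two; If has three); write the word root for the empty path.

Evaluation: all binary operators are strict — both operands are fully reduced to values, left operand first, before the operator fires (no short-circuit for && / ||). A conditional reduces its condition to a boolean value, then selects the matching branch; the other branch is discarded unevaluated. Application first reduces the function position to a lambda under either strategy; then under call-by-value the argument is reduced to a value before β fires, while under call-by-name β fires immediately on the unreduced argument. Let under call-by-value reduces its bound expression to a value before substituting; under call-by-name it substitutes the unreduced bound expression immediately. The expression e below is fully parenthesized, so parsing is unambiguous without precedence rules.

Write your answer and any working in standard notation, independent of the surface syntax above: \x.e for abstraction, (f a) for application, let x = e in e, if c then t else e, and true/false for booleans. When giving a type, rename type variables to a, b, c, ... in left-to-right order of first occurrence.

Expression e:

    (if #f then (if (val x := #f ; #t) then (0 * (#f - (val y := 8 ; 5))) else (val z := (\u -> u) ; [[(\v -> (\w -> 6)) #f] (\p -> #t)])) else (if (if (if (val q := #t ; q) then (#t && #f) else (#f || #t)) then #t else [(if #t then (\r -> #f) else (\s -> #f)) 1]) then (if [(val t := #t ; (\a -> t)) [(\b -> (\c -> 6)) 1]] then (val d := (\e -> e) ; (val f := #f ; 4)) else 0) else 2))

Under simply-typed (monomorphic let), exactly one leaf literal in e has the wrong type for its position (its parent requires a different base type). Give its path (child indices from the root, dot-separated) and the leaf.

Trace:
  unify Bool ~ Bool
let x : Bool
  unify Bool ~ Bool
  unify Int ~ Int
  unify Bool ~ Int
  FAIL: mismatch Bool ~ Int

Answer: 1.1.1.0 : false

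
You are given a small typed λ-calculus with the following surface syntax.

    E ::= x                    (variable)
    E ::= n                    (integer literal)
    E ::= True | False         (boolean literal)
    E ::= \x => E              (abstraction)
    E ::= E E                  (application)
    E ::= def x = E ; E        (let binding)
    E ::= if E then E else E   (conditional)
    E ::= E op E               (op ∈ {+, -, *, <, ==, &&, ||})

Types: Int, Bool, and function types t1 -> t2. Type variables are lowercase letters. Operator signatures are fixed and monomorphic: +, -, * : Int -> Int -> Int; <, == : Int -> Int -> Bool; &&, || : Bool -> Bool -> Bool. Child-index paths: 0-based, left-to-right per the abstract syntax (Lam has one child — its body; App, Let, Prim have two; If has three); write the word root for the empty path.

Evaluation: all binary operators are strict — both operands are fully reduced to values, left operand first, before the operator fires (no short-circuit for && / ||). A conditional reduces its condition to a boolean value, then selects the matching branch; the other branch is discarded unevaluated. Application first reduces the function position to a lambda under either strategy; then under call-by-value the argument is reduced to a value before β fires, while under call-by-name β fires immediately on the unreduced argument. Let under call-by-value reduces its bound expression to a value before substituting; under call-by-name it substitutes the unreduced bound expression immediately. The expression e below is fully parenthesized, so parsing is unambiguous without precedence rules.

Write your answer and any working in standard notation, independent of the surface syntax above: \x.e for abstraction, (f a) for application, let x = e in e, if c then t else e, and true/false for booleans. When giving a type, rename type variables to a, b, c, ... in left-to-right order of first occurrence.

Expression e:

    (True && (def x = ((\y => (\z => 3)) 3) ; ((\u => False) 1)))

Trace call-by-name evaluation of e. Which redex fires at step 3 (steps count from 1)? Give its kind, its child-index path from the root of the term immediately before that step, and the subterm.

Answer: delta at root : (true && false)

Trace:
step 0: (true && (let x = ((\y.(\z.3)) 3) in ((\u.false) 1)))
step 1: [let@1] (true && ((\u.false) 1))
step 2: [beta@1] (true && false)
step 3: [delta@root] false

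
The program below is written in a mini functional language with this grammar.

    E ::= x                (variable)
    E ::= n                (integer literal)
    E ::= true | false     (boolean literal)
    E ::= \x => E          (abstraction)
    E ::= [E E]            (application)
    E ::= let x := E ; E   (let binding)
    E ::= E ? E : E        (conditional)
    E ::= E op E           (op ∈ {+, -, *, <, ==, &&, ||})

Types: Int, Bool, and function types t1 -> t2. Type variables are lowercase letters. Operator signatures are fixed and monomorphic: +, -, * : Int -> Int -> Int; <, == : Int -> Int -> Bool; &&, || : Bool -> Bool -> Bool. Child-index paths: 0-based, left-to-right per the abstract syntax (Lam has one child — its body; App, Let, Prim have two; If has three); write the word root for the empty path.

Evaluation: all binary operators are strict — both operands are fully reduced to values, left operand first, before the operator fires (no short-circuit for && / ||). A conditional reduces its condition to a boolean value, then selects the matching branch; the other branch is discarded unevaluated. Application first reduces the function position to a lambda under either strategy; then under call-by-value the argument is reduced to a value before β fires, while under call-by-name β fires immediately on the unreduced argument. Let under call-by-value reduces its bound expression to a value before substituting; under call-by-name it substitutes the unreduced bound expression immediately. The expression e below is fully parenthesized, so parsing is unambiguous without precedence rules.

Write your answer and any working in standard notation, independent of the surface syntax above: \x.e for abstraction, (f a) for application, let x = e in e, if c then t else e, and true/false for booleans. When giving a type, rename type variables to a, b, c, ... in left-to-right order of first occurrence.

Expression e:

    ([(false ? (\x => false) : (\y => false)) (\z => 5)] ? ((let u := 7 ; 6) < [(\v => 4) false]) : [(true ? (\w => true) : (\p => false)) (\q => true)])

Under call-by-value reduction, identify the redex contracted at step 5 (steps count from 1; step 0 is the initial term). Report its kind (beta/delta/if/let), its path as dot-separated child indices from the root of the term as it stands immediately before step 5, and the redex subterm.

Answer: beta at root : ((\w.true) (\q.true))

Trace:
step 0: (if ((if false then (\x.false) else (\y.false)) (\z.5)) then ((let u = 7 in 6) < ((\v.4) false)) else ((if true then (\w.true) else (\p.false)) (\q.true)))
step 1: [if@0.0] (if ((\y.false) (\z.5)) then ((let u = 7 in 6) < ((\v.4) false)) else ((if true then (\w.true) else (\p.false)) (\q.true)))
step 2: [beta@0] (if false then ((let u = 7 in 6) < ((\v.4) false)) else ((if true then (\w.true) else (\p.false)) (\q.true)))
step 3: [if@root] ((if true then (\w.true) else (\p.false)) (\q.true))
step 4: [if@0] ((\w.true) (\q.true))
step 5: [beta@root] true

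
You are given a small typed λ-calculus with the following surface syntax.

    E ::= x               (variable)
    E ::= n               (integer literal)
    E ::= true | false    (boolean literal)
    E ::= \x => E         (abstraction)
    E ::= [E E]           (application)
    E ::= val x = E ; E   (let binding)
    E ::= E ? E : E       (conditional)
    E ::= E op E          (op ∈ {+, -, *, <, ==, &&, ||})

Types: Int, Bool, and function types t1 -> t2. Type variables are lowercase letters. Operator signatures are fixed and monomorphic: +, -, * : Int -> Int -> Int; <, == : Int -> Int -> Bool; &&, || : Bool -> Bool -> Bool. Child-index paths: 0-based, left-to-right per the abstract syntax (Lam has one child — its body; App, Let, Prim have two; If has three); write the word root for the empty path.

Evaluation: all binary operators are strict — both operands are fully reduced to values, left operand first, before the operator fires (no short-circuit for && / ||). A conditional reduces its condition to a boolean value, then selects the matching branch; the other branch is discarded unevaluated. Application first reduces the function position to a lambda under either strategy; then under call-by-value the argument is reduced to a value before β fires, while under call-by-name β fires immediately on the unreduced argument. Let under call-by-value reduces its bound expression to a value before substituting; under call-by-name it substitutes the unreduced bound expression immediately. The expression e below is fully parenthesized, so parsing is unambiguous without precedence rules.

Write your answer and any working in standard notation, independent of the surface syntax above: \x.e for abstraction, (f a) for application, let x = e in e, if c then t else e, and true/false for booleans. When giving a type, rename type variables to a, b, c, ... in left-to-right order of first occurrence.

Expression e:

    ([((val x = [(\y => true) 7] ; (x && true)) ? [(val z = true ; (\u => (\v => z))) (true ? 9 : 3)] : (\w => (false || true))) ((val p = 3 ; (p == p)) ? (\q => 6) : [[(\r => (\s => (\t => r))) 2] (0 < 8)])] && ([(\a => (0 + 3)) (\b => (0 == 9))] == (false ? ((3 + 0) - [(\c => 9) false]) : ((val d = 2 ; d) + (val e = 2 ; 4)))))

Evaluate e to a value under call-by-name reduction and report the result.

Trace:
step 0: (((if (let x = ((\y.true) 7) in (x && true)) then ((let z = true in (\u.(\v.z))) (if true then 9 else 3)) else (\w.(false || true))) (if (let p = 3 in (p == p)) then (\q.6) else (((\r.(\s.(\t.r))) 2) (0 < 8)))) && (((\a.(0 + 3)) (\b.(0 == 9))) == (if false then ((3 + 0) - ((\c.9) false)) else ((let d = 2 in d) + (let e = 2 in 4)))))
step 1: [let@0.0.0] (((if (((\y.true) 7) && true) then ((let z = true in (\u.(\v.z))) (if true then 9 else 3)) else (\w.(false || true))) (if (let p = 3 in (p == p)) then (\q.6) else (((\r.(\s.(\t.r))) 2) (0 < 8)))) && (((\a.(0 + 3)) (\b.(0 == 9))) == (if false then ((3 + 0) - ((\c.9) false)) else ((let d = 2 in d) + (let e = 2 in 4)))))
step 2: [beta@0.0.0.0] (((if (true && true) then ((let z = true in (\u.(\v.z))) (if true then 9 else 3)) else (\w.(false || true))) (if (let p = 3 in (p == p)) then (\q.6) else (((\r.(\s.(\t.r))) 2) (0 < 8)))) && (((\a.(0 + 3)) (\b.(0 == 9))) == (if false then ((3 + 0) - ((\c.9) false)) else ((let d = 2 in d) + (let e = 2 in 4)))))
step 3: [delta@0.0.0] (((if true then ((let z = true in (\u.(\v.z))) (if true then 9 else 3)) else (\w.(false || true))) (if (let p = 3 in (p == p)) then (\q.6) else (((\r.(\s.(\t.r))) 2) (0 < 8)))) && (((\a.(0 + 3)) (\b.(0 == 9))) == (if false then ((3 + 0) - ((\c.9) false)) else ((let d = 2 in d) + (let e = 2 in 4)))))
step 4: [if@0.0] ((((let z = true in (\u.(\v.z))) (if true then 9 else 3)) (if (let p = 3 in (p == p)) then (\q.6) else (((\r.(\s.(\t.r))) 2) (0 < 8)))) && (((\a.(0 + 3)) (\b.(0 == 9))) == (if false then ((3 + 0) - ((\c.9) false)) else ((let d = 2 in d) + (let e = 2 in 4)))))
step 5: [let@0.0.0] ((((\u.(\v.true)) (if true then 9 else 3)) (if (let p = 3 in (p == p)) then (\q.6) else (((\r.(\s.(\t.r))) 2) (0 < 8)))) && (((\a.(0 + 3)) (\b.(0 == 9))) == (if false then ((3 + 0) - ((\c.9) false)) else ((let d = 2 in d) + (let e = 2 in 4)))))
step 6: [beta@0.0] (((\v.true) (if (let p = 3 in (p == p)) then (\q.6) else (((\r.(\s.(\t.r))) 2) (0 < 8)))) && (((\a.(0 + 3)) (\b.(0 == 9))) == (if false then ((3 + 0) - ((\c.9) false)) else ((let d = 2 in d) + (let e = 2 in 4)))))
step 7: [beta@0] (true && (((\a.(0 + 3)) (\b.(0 == 9))) == (if false then ((3 + 0) - ((\c.9) false)) else ((let d = 2 in d) + (let e = 2 in 4)))))
step 8: [beta@1.0] (true && ((0 + 3) == (if false then ((3 + 0) - ((\c.9) false)) else ((let d = 2 in d) + (let e = 2 in 4)))))
step 9: [delta@1.0] (true && (3 == (if false then ((3 + 0) - ((\c.9) false)) else ((let d = 2 in d) + (let e = 2 in 4)))))
step 10: [if@1.1] (true && (3 == ((let d = 2 in d) + (let e = 2 in 4))))
step 11: [let@1.1.0] (true && (3 == (2 + (let e = 2 in 4))))
step 12: [let@1.1.1] (true && (3 == (2 + 4)))
step 13: [delta@1.1] (true && (3 == 6))
step 14: [delta@1] (true && false)
step 15: [delta@root] false

Answer: false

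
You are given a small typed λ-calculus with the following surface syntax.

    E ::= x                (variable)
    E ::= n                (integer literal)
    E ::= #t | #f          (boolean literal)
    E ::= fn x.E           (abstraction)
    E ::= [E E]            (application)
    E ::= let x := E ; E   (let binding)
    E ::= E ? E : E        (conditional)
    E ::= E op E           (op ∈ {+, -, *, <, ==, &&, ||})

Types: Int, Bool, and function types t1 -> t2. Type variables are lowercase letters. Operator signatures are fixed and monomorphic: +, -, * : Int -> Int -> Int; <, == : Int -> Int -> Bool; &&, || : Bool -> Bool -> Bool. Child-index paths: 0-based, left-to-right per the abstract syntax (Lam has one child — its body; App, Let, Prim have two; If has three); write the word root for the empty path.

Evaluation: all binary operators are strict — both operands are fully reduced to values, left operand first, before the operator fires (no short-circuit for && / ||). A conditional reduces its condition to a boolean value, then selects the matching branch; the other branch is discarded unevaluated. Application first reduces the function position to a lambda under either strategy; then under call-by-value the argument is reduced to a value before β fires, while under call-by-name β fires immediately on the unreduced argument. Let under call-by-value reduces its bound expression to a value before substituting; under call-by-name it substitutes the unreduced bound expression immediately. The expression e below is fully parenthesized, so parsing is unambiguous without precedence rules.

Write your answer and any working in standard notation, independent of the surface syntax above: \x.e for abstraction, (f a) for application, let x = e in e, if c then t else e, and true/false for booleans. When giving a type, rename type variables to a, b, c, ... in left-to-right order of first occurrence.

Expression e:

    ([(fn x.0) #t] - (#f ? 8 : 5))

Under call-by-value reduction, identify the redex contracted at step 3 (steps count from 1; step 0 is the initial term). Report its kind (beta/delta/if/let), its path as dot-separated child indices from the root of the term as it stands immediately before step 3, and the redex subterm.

Derivation:
step 0: (((\x.0) true) - (if false then 8 else 5))
step 1: [beta@0] (0 - (if false then 8 else 5))
step 2: [if@1] (0 - 5)
step 3: [delta@root] -5

Answer: delta at root : (0 - 5)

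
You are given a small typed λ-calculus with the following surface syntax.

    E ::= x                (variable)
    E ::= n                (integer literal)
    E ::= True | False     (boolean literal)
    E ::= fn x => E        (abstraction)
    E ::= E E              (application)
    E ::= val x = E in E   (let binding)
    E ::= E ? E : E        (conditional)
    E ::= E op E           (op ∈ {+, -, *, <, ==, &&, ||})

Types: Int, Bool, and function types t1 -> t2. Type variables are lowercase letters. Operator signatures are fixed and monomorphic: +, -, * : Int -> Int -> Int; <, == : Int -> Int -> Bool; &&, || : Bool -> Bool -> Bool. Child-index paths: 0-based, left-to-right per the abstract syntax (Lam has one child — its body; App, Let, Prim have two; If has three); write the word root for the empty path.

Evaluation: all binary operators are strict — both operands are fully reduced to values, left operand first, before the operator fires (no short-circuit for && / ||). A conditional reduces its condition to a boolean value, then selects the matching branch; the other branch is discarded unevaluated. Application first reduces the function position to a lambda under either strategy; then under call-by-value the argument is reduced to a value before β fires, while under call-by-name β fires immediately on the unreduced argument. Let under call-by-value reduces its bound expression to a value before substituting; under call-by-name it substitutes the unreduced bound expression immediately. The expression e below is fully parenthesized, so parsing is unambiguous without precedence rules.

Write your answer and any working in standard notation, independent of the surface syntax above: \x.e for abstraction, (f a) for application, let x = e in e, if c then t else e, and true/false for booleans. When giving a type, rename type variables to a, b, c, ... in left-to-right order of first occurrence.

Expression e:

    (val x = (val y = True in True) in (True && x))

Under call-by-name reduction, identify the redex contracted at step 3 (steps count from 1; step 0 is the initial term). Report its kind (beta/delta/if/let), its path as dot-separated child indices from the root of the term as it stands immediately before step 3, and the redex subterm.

Answer: delta at root : (true && true)

Derivation:
step 0: (let x = (let y = true in true) in (true && x))
step 1: [let@root] (true && (let y = true in true))
step 2: [let@1] (true && true)
step 3: [delta@root] true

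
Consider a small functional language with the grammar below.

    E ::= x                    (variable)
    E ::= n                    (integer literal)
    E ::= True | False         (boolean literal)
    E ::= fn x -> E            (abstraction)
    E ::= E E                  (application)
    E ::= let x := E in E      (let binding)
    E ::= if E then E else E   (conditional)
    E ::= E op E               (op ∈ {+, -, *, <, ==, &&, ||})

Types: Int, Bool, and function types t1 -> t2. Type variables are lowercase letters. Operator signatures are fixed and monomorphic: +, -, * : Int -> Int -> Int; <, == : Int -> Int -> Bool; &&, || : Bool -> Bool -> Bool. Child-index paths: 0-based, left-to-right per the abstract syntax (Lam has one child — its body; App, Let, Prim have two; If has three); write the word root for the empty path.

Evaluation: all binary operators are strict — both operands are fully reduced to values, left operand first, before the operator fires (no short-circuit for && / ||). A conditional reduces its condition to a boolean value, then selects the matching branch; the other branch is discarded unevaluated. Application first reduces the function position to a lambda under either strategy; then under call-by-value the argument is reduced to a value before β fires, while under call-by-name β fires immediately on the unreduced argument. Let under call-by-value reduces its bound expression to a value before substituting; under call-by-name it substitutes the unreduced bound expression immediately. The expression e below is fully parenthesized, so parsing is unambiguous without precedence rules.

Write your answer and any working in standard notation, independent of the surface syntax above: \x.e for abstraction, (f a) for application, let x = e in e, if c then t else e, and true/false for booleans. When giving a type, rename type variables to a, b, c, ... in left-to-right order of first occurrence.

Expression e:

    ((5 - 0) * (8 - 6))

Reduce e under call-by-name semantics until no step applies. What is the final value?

Answer: 10

Trace:
step 0: ((5 - 0) * (8 - 6))
step 1: [delta@0] (5 * (8 - 6))
step 2: [delta@1] (5 * 2)
step 3: [delta@root] 10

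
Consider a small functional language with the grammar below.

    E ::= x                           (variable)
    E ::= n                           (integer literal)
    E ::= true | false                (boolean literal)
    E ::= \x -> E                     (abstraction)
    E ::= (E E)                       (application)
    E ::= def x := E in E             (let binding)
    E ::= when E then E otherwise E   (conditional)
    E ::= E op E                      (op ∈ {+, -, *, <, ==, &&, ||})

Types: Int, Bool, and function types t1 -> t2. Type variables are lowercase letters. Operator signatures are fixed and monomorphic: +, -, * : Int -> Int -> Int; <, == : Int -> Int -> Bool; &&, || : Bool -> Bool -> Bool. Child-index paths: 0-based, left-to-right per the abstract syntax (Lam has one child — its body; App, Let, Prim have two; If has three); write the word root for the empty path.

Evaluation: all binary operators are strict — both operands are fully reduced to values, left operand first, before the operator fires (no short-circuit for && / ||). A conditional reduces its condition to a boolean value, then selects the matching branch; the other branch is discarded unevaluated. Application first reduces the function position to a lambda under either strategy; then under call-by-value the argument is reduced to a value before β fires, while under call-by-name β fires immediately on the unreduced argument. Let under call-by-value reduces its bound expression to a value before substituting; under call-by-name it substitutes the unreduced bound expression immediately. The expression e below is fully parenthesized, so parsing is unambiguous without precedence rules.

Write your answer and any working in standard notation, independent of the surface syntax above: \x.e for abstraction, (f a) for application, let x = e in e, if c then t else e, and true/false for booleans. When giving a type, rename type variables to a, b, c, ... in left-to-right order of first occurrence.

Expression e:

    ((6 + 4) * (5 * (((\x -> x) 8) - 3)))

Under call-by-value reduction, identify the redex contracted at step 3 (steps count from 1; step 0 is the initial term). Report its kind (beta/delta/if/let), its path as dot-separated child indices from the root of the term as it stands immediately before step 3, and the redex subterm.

Working:
step 0: ((6 + 4) * (5 * (((\x.x) 8) - 3)))
step 1: [delta@0] (10 * (5 * (((\x.x) 8) - 3)))
step 2: [beta@1.1.0] (10 * (5 * (8 - 3)))
step 3: [delta@1.1] (10 * (5 * 5))

Answer: delta at 1.1 : (8 - 3)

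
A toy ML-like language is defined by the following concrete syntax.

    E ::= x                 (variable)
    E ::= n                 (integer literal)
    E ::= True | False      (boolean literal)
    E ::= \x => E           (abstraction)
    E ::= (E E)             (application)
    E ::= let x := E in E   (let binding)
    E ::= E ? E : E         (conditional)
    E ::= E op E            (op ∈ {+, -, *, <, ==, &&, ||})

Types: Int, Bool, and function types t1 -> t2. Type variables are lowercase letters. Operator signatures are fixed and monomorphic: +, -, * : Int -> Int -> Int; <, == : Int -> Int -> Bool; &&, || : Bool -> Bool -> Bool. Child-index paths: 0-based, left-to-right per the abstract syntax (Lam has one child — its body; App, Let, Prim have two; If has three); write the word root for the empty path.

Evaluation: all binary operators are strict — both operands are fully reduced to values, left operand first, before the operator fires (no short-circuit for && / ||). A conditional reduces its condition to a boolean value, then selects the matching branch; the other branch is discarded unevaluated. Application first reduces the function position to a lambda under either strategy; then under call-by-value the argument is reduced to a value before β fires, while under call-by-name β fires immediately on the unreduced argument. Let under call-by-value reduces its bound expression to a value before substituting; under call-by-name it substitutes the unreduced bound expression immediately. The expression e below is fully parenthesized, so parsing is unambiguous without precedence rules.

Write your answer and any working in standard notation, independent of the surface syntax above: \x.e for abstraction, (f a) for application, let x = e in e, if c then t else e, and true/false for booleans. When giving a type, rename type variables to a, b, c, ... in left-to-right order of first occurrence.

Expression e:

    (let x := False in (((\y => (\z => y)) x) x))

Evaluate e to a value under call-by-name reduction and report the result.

Answer: false

Trace:
step 0: (let x = false in (((\y.(\z.y)) x) x))
step 1: [let@root] (((\y.(\z.y)) false) false)
step 2: [beta@0] ((\z.false) false)
step 3: [beta@root] false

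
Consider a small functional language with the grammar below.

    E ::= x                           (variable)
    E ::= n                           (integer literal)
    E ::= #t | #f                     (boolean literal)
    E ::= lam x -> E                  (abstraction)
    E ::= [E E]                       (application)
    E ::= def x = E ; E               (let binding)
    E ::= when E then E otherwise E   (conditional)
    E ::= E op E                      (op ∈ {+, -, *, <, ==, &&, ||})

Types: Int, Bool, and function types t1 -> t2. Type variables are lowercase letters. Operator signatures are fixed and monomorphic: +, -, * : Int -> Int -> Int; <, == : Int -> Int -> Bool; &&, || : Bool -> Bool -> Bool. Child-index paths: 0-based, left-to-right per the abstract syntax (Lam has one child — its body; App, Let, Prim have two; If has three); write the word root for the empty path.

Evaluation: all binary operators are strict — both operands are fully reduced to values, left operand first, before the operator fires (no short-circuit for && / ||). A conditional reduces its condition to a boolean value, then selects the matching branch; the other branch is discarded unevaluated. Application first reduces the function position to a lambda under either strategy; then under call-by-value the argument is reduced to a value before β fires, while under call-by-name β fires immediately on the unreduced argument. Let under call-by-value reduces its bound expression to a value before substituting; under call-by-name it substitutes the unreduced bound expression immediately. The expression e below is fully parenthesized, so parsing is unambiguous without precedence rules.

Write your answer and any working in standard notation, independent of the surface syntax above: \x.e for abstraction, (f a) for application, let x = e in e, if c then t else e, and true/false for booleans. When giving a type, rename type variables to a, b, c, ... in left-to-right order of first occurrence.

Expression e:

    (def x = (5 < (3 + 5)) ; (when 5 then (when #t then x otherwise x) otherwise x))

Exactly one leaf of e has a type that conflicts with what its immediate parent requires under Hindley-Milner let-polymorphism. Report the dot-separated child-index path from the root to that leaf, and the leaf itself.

Answer: 1.0 : 5

Trace:
  unify Int ~ Int
  unify Int ~ Int
  unify Int ~ Int
  unify Int ~ Int
let x : Bool
  unify Int ~ Bool
  FAIL: mismatch Int ~ Bool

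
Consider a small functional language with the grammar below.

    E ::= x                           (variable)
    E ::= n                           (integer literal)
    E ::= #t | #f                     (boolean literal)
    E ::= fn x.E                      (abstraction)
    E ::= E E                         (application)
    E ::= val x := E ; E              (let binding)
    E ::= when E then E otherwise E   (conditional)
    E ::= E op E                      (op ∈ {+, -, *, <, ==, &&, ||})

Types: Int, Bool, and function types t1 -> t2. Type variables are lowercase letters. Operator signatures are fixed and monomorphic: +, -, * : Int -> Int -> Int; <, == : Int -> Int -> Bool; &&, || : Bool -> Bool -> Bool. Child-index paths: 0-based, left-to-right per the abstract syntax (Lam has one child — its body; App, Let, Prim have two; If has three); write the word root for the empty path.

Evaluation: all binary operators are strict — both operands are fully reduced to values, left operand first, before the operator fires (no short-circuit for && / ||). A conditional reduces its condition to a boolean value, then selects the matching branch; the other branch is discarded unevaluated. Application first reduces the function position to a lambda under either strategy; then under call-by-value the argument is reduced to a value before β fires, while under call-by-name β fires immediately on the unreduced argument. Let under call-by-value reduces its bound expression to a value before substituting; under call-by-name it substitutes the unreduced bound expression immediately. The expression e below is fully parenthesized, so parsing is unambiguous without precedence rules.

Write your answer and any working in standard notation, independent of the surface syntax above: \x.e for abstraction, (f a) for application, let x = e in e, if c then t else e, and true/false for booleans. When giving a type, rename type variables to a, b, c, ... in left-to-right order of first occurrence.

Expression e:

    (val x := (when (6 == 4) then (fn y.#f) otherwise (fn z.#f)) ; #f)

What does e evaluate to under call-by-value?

Answer: false

Derivation:
step 0: (let x = (if (6 == 4) then (\y.false) else (\z.false)) in false)
step 1: [delta@0.0] (let x = (if false then (\y.false) else (\z.false)) in false)
step 2: [if@0] (let x = (\z.false) in false)
step 3: [let@root] false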